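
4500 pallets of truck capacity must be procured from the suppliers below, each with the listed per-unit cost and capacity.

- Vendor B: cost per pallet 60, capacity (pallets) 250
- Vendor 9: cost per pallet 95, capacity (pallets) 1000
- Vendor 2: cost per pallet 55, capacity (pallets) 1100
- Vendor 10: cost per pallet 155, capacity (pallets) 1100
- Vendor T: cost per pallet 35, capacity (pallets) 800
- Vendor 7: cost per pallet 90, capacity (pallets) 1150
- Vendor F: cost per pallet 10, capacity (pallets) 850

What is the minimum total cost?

Use suppliers in increasing cost order.
Vendor F at 10: take all 850 pallets → 3650 still needed.
Vendor T at 35: take all 800 pallets → 2850 still needed.
Vendor 2 at 55: take all 1100 pallets → 1750 still needed.
Vendor B at 60: take all 250 pallets → 1500 still needed.
Take 1150 from Vendor 7 at 90 → need 350 more.
Vendor 9 (95): take the remaining 350 → done.
Vendor 10: unused.
Cost = 850×10 + 800×35 + 1100×55 + 250×60 + 1150×90 + 350×95 = 248750.

248750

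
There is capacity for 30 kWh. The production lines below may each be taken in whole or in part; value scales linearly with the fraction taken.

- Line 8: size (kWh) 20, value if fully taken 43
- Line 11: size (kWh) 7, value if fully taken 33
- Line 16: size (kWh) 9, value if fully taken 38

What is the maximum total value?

101.1

Rank by value-to-size ratio: Line 11 33/7≈4.71, Line 16 38/9≈4.22, Line 8 43/20≈2.15.
Take all of Line 11 (7 kWh, value 33) → 23 kWh left.
Line 16: take in full, 9 kWh for value 38 → 14 left.
Fill the last 14 kWh with part of Line 8: 14/20 of it earns 30.1.
Total value = 101.1.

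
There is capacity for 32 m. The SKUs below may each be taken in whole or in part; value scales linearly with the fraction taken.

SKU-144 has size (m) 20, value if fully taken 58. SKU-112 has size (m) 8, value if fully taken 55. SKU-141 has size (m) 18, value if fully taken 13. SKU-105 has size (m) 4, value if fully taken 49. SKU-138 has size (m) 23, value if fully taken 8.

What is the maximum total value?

162

Sort by value density: SKU-105 49/4≈12.2, SKU-112 55/8≈6.88, SKU-144 58/20≈2.9, SKU-141 13/18≈0.722, SKU-138 8/23≈0.348.
All 4 m of SKU-105 fit (value 49) → 28 remain.
SKU-112: take in full, 8 m for value 55 → 20 left.
SKU-144: take in full, 20 m for value 58 → 0 left.
Total value = 162.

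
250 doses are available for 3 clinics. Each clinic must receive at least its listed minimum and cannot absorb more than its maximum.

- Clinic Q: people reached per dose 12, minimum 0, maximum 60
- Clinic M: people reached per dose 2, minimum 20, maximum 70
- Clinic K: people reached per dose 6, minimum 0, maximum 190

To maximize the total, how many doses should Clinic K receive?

170

Meeting every minimum uses 0+20+0 = 20 doses, leaving 230.
Order the clinics by people reached per dose: Clinic Q 12 > Clinic K 6 > Clinic M 2.
Give Clinic Q 60 more to hit its cap of 60 ; 170 left.
Only 170 left; Clinic K takes them to reach 170.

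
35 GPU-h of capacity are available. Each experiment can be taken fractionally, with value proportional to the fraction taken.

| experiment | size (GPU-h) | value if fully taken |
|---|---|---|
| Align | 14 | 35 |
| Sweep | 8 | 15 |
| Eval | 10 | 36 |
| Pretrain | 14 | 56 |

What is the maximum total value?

119.5

Best value per unit of size first: Pretrain 56/14≈4, Eval 36/10≈3.6, Align 35/14≈2.5, Sweep 15/8≈1.88.
Take all of Pretrain (14 GPU-h, value 56) ; 21 GPU-h left.
Take all of Eval (10 GPU-h, value 36) ; 11 GPU-h left.
Fill the last 11 GPU-h with part of Align: 11/14 of it earns 27.5.
Total value = 119.5.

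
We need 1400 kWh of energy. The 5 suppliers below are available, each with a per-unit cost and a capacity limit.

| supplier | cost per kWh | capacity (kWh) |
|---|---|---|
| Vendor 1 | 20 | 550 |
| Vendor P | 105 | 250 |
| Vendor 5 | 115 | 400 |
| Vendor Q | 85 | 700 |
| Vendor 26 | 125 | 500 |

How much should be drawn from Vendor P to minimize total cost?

150

Cheapest first:
Vendor 1 at 20: take all 550 kWh → 850 still needed.
Vendor Q at 85: take all 700 kWh → 150 still needed.
Take 150 from Vendor P at 105 to finish.
Vendor 5, Vendor 26: unused.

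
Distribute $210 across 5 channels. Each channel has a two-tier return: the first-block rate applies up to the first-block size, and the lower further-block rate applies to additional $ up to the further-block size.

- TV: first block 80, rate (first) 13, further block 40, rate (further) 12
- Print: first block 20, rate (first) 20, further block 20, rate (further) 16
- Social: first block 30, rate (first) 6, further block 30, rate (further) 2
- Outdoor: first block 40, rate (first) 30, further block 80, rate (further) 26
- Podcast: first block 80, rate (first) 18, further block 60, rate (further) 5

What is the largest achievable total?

Treat each block as its own option and order by rate: Outdoor/tier1 30 > Outdoor/tier2 26 > Print/tier1 20 > Podcast/tier1 18 > Print/tier2 16 > TV/tier1 13 > TV/tier2 12 > Social/tier1 6 > Podcast/tier2 5 > Social/tier2 2.
Fill Outdoor tier1 block (40 at 30) — 170 left.
Outdoor/tier2 (26): +80 — 90 left.
Print tier1 at 20: fill all 20 — 70 left.
70 remain; put them into Podcast tier1 at 18.
Total = 30×40 + 26×80 + 20×20 + 18×70 = 4940.

4940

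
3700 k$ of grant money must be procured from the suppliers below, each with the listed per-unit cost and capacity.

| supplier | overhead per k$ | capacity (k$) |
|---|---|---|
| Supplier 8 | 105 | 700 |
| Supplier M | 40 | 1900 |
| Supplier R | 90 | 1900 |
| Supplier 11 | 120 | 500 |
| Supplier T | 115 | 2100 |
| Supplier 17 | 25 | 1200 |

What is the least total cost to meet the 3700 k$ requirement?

Cheapest first:
Supplier 17 (25): use full 1200 ; 2500 k$ to go.
Supplier M at 40: take all 1900 k$ ; 600 still needed.
Supplier R at 90: take 600 of its 1900 ; requirement met.
Supplier 8, Supplier T, Supplier 11: unused.
Cost = 1200×25 + 1900×40 + 600×90 = 160000.

160000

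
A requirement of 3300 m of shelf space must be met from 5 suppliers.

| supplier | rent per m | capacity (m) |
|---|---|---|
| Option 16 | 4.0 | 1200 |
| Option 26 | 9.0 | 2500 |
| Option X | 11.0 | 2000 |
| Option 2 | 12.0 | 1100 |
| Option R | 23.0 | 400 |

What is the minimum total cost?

Use suppliers in increasing cost order.
Option 16 at 4.0: take all 1200 m → 2100 still needed.
Option 26 (9.0): take the remaining 2100 → done.
Option X, Option 2, Option R: unused.
Cost = 1200×4.0 + 2100×9.0 = 23700.

23700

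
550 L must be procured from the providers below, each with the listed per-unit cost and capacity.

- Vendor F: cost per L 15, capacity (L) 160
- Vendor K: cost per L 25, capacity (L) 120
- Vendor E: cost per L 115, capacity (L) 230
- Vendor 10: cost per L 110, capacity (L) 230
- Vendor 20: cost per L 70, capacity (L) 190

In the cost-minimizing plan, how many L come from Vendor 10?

Use providers in increasing cost order.
Vendor F at 15: take all 160 L ; 390 still needed.
Vendor K at 25: take all 120 L ; 270 still needed.
Vendor 20 at 70: take all 190 L ; 80 still needed.
Vendor 10 (110): take the remaining 80 ; done.
Vendor E: unused.

80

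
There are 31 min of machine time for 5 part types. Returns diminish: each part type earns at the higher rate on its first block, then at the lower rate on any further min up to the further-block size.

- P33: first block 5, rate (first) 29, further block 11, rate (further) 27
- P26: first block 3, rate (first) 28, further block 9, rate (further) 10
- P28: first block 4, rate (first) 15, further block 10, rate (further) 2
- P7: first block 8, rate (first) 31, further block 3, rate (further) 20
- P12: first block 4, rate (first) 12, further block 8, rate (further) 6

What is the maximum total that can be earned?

Rank every tier by rate: P7/tier1 31 > P33/tier1 29 > P26/tier1 28 > P33/tier2 27 > P7/tier2 20 > P28/tier1 15 > P12/tier1 12 > P26/tier2 10 > P12/tier2 6 > P28/tier2 2.
Fill P7 tier1 block (8 at 31) → 23 left.
P33/tier1 (29): +5 → 18 left.
P26/tier1 (28): +3 → 15 left.
P33 tier2 at 27: fill all 11 → 4 left.
P7 tier2 at 20: fill all 3 → 1 left.
1 remain; put them into P28 tier1 at 15.
Total = 31×8 + 29×5 + 28×3 + 27×11 + 20×3 + 15×1 = 849.

849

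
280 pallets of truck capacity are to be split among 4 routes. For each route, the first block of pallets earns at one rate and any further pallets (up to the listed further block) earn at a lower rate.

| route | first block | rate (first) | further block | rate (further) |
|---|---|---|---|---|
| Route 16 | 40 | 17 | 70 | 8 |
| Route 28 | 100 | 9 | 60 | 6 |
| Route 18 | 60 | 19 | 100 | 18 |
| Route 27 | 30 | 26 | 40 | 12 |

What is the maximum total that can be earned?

Order all 8 blocks by rate: Route 27/T1 26 > Route 18/T1 19 > Route 18/T2 18 > Route 16/T1 17 > Route 27/T2 12 > Route 28/T1 9 > Route 16/T2 8 > Route 28/T2 6.
Route 27 T1 at 26: fill all 30 — 250 left.
Route 18/T1 (19): +60 — 190 left.
Fill Route 18 T2 block (100 at 18) — 90 left.
Route 16 T1 at 17: fill all 40 — 50 left.
Route 27 T2 at 12: fill all 40 — 10 left.
Route 28/T1: +10 of 100 at 9; pool empty.
Total = 26×30 + 19×60 + 18×100 + 17×40 + 12×40 + 9×10 = 4970.

4970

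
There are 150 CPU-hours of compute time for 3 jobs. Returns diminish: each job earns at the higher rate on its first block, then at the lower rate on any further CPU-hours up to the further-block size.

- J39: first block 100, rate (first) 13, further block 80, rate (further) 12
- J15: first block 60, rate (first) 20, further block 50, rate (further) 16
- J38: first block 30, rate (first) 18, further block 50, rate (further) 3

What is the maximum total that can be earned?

2670

Order all 6 blocks by rate: J15/T1 20 > J38/T1 18 > J15/T2 16 > J39/T1 13 > J39/T2 12 > J38/T2 3.
Fill J15 T1 block (60 at 20) → 90 left.
J38 T1 at 18: fill all 30 → 60 left.
J15 T2 at 16: fill all 50 → 10 left.
10 remain; put them into J39 T1 at 13.
Total = 20×60 + 18×30 + 16×50 + 13×10 = 2670.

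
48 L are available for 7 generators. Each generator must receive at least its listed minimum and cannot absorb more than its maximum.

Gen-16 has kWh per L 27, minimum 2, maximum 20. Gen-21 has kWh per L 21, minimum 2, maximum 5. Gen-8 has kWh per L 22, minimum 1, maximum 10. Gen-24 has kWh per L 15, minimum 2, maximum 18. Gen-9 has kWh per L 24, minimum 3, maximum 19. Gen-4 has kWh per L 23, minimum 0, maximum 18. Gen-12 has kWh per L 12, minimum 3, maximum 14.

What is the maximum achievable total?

Meeting every minimum uses 2+2+1+2+3+0+3 = 13 L, leaving 35.
Rank by kWh per L: Gen-16 27 > Gen-9 24 > Gen-4 23 > Gen-8 22 > Gen-21 21 > Gen-24 15 > Gen-12 12.
Gen-16: +18 to 20 (cap) ; 17 left.
Gen-9: +16 to 19 (cap) ; 1 left.
Only 1 left; Gen-4 takes them to reach 1.
Total = 27×20 + 21×2 + 22×1 + 15×2 + 24×19 + 23×1 + 12×3 = 1149.

1149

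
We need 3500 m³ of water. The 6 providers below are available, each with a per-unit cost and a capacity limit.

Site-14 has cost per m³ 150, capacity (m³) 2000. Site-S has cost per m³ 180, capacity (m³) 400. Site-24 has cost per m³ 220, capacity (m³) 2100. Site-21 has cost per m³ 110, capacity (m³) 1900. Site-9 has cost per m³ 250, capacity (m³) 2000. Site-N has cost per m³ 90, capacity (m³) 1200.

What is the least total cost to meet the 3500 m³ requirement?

Use providers in increasing cost order.
Site-N (90): use full 1200 → 2300 m³ to go.
Take 1900 from Site-21 at 110 → need 400 more.
Site-14 at 150: take 400 of its 2000 → requirement met.
Site-S, Site-24, Site-9: unused.
Cost = 1200×90 + 1900×110 + 400×150 = 377000.

377000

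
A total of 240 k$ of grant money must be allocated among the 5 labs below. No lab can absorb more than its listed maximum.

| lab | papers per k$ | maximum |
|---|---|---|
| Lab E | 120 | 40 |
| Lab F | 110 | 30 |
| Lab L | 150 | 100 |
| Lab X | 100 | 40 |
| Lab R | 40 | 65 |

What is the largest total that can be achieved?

28300

Highest papers per k$ first: Lab L 150 > Lab E 120 > Lab F 110 > Lab X 100 > Lab R 40.
Give Lab L 100 to hit its cap of 100 — 140 left.
Lab E: +40 to 40 (cap) — 100 left.
Lab F: +30 to 30 (cap) — 70 left.
Lab X takes 40 to reach its cap of 40 — 30 left.
Lab R: +30 (room for 65) → 30. Pool exhausted.
Total = 120×40 + 110×30 + 150×100 + 100×40 + 40×30 = 28300.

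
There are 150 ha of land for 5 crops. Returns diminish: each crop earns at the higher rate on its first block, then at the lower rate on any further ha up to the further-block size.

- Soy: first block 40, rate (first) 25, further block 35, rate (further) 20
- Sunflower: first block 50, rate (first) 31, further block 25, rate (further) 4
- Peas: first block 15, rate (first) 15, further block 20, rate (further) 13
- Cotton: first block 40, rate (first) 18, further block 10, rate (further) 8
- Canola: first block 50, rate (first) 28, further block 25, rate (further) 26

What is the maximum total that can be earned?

Treat each block as its own option and order by rate: Sunflower/tier1 31 > Canola/tier1 28 > Canola/tier2 26 > Soy/tier1 25 > Soy/tier2 20 > Cotton/tier1 18 > Peas/tier1 15 > Peas/tier2 13 > Cotton/tier2 8 > Sunflower/tier2 4.
Sunflower tier1 at 31: fill all 50 — 100 left.
Canola/tier1 (28): +50 — 50 left.
Fill Canola tier2 block (25 at 26) — 25 left.
25 remain; put them into Soy tier1 at 25.
Total = 31×50 + 28×50 + 26×25 + 25×25 = 4225.

4225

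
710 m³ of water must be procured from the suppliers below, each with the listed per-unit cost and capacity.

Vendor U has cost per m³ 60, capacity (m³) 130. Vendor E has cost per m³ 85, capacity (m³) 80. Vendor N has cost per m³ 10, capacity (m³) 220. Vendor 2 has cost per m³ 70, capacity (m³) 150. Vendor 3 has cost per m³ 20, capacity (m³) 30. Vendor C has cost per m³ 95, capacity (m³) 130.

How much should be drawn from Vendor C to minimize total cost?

Cheapest first:
Vendor N at 10: take all 220 m³ — 490 still needed.
Vendor 3 at 20: take all 30 m³ — 460 still needed.
Vendor U at 60: take all 130 m³ — 330 still needed.
Take 150 from Vendor 2 at 70 — need 180 more.
Vendor E (85): use full 80 — 100 m³ to go.
Take 100 from Vendor C at 95 to finish.

100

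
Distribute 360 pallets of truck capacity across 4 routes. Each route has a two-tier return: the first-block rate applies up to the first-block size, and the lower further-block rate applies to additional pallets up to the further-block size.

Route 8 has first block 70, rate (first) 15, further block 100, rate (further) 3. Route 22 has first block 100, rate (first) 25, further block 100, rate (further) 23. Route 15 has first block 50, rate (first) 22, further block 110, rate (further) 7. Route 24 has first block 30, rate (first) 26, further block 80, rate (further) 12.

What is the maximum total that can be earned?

7850

Rank every tier by rate: Route 24/first 26 > Route 22/first 25 > Route 22/second 23 > Route 15/first 22 > Route 8/first 15 > Route 24/second 12 > Route 15/second 7 > Route 8/second 3.
Route 24/first (26): +30 ; 330 left.
Route 22 first at 25: fill all 100 ; 230 left.
Route 22/second (23): +100 ; 130 left.
Route 15 first at 22: fill all 50 ; 80 left.
Route 8/first (15): +70 ; 10 left.
10 remain; put them into Route 24 second at 12.
Total = 26×30 + 25×100 + 23×100 + 22×50 + 15×70 + 12×10 = 7850.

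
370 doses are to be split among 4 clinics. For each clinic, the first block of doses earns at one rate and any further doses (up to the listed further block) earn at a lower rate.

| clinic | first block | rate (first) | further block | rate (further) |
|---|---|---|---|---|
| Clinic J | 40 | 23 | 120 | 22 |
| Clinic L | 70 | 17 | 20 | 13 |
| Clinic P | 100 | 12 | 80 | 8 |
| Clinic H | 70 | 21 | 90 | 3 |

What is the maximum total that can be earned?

Order all 8 blocks by rate: Clinic J/first 23 > Clinic J/second 22 > Clinic H/first 21 > Clinic L/first 17 > Clinic L/second 13 > Clinic P/first 12 > Clinic P/second 8 > Clinic H/second 3.
Clinic J/first (23): +40 — 330 left.
Clinic J second at 22: fill all 120 — 210 left.
Clinic H/first (21): +70 — 140 left.
Clinic L/first (17): +70 — 70 left.
Clinic L/second (13): +20 — 50 left.
Clinic P first at 12: only 50 left, fill 50.
Total = 23×40 + 22×120 + 21×70 + 17×70 + 13×20 + 12×50 = 7080.

7080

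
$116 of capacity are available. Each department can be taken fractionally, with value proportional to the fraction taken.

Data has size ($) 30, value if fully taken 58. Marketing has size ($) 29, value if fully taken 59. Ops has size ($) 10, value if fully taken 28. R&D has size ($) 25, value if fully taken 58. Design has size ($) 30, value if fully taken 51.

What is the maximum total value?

240.4

Sort by value density: Ops 28/10≈2.8, R&D 58/25≈2.32, Marketing 59/29≈2.03, Data 58/30≈1.93, Design 51/30≈1.7.
All 10 $ of Ops fit (value 28) ; 106 remain.
All 25 $ of R&D fit (value 58) ; 81 remain.
Take all of Marketing (29 $, value 59) ; 52 $ left.
Data: take in full, 30 $ for value 58 ; 22 left.
Fill the last 22 $ with part of Design: 22/30 of it earns 37.4.
Total value = 240.4.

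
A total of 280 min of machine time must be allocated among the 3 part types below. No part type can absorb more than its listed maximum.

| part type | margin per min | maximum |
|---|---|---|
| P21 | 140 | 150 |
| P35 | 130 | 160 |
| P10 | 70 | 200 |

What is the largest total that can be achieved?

Highest margin per min first: P21 140 > P35 130 > P10 70.
P21: +150 to 150 (cap) — 130 left.
P35 has room for 160 but only 130 remain, so it gets 130.
Total = 140×150 + 130×130 = 37900.

37900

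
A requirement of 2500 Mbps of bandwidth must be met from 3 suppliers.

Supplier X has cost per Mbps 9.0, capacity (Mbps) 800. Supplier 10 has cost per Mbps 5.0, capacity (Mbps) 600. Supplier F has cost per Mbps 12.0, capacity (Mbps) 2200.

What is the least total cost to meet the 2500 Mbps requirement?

Use suppliers in increasing cost order.
Take 600 from Supplier 10 at 5.0 → need 1900 more.
Supplier X (9.0): use full 800 → 1100 Mbps to go.
Supplier F at 12.0: take 1100 of its 2200 → requirement met.
Cost = 600×5.0 + 800×9.0 + 1100×12.0 = 23400.

23400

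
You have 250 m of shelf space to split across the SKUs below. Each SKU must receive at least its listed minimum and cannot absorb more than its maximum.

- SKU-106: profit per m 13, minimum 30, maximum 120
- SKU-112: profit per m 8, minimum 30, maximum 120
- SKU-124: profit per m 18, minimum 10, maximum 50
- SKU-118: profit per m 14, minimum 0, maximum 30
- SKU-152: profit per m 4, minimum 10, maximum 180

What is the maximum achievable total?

Meeting every minimum uses 30+30+10+0+10 = 80 m, leaving 170.
Order the SKUs by profit per m: SKU-124 18 > SKU-118 14 > SKU-106 13 > SKU-112 8 > SKU-152 4.
SKU-124: +40 to 50 (cap) ; 130 left.
Give SKU-118 30 more to hit its cap of 30 ; 100 left.
SKU-106 takes 90 more to reach its cap of 120 ; 10 left.
SKU-112 has room for 90 more but only 10 remain, so it gets 40.
Total = 13×120 + 8×40 + 18×50 + 14×30 + 4×10 = 3240.

3240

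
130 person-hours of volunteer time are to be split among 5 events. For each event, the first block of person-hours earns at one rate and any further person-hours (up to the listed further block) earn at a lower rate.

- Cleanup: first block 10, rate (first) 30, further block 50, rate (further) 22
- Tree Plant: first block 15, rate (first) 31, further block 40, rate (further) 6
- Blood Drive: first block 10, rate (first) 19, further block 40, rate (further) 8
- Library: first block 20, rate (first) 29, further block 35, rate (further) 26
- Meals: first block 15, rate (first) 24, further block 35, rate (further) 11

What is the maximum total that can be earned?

Treat each block as its own option and order by rate: Tree Plant/first 31 > Cleanup/first 30 > Library/first 29 > Library/second 26 > Meals/first 24 > Cleanup/second 22 > Blood Drive/first 19 > Meals/second 11 > Blood Drive/second 8 > Tree Plant/second 6.
Fill Tree Plant first block (15 at 31) — 115 left.
Fill Cleanup first block (10 at 30) — 105 left.
Library/first (29): +20 — 85 left.
Library second at 26: fill all 35 — 50 left.
Fill Meals first block (15 at 24) — 35 left.
Cleanup/second: +35 of 50 at 22; pool empty.
Total = 31×15 + 30×10 + 29×20 + 26×35 + 24×15 + 22×35 = 3385.

3385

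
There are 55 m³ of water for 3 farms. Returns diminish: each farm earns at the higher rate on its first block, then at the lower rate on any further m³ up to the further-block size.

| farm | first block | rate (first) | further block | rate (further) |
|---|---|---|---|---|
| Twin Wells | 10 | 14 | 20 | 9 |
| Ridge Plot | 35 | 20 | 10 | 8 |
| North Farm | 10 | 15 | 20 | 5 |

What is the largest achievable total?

990

Order all 6 blocks by rate: Ridge Plot/tier1 20 > North Farm/tier1 15 > Twin Wells/tier1 14 > Twin Wells/tier2 9 > Ridge Plot/tier2 8 > North Farm/tier2 5.
Ridge Plot tier1 at 20: fill all 35 ; 20 left.
North Farm/tier1 (15): +10 ; 10 left.
Twin Wells/tier1 (14): +10 ; 0 left.
Total = 20×35 + 15×10 + 14×10 = 990.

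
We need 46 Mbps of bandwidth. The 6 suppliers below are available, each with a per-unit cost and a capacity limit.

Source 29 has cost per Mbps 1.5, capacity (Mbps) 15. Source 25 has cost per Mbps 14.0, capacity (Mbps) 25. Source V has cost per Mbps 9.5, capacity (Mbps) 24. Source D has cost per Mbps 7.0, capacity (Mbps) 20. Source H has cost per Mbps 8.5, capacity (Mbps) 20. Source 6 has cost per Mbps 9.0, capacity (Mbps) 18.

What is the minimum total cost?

Cheapest first:
Take 15 from Source 29 at 1.5 — need 31 more.
Source D (7.0): use full 20 — 11 Mbps to go.
Source H at 8.5: take 11 of its 20 — requirement met.
Source 6, Source V, Source 25: unused.
Cost = 15×1.5 + 20×7.0 + 11×8.5 = 256.

256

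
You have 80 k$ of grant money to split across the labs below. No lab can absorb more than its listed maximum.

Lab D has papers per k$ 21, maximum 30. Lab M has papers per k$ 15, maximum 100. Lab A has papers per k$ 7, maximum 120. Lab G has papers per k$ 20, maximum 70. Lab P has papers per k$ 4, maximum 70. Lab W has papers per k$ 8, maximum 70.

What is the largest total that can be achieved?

Highest papers per k$ first: Lab D 21 > Lab G 20 > Lab M 15 > Lab W 8 > Lab A 7 > Lab P 4.
Lab D: +30 to 30 (cap) → 50 left.
Lab G: +50 (room for 70) → 50. Pool exhausted.
Total = 21×30 + 20×50 = 1630.

1630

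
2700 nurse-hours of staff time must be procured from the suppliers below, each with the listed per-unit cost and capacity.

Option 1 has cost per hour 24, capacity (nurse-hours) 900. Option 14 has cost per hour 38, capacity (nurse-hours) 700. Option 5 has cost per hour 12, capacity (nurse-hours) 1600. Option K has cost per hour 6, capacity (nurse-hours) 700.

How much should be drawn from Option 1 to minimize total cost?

Use suppliers in increasing cost order.
Take 700 from Option K at 6 ; need 2000 more.
Option 5 (12): use full 1600 ; 400 nurse-hours to go.
Option 1 (24): take the remaining 400 ; done.
Option 14: unused.

400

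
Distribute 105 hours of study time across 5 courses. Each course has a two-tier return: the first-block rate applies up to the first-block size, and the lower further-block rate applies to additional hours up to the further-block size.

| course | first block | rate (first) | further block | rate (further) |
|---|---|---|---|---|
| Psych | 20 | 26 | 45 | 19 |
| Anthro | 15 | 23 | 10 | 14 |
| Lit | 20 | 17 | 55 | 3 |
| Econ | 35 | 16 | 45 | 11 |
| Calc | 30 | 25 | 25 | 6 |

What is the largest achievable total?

2375

Order all 10 blocks by rate: Psych/T1 26 > Calc/T1 25 > Anthro/T1 23 > Psych/T2 19 > Lit/T1 17 > Econ/T1 16 > Anthro/T2 14 > Econ/T2 11 > Calc/T2 6 > Lit/T2 3.
Psych T1 at 26: fill all 20 — 85 left.
Fill Calc T1 block (30 at 25) — 55 left.
Anthro T1 at 23: fill all 15 — 40 left.
Psych T2 at 19: only 40 left, fill 40.
Total = 26×20 + 25×30 + 23×15 + 19×40 = 2375.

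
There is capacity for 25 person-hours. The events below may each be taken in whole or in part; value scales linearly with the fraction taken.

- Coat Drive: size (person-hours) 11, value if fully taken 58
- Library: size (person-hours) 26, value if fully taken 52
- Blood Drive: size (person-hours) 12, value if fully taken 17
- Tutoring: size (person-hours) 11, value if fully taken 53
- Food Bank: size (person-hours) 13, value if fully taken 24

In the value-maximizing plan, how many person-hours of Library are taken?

3

Best value per unit of size first: Coat Drive 58/11≈5.27, Tutoring 53/11≈4.82, Library 52/26≈2, Food Bank 24/13≈1.85, Blood Drive 17/12≈1.42.
All 11 person-hours of Coat Drive fit (value 58) → 14 remain.
Tutoring: take in full, 11 person-hours for value 53 → 3 left.
3 person-hours left: a 3/26 share of Library gives 52×3/26 = 6.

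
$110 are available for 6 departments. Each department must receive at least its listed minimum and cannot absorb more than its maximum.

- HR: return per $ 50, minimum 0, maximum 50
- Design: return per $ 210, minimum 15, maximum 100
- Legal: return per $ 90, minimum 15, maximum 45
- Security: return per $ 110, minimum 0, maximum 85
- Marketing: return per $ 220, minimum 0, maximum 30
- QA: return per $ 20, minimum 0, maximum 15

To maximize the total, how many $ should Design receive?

Meeting every minimum uses 0+15+15+0+0+0 = 30 $, leaving 80.
Highest return per $ first: Marketing 220 > Design 210 > Security 110 > Legal 90 > HR 50 > QA 20.
Give Marketing 30 more to hit its cap of 30 → 50 left.
Design has room for 85 more but only 50 remain, so it gets 65.

65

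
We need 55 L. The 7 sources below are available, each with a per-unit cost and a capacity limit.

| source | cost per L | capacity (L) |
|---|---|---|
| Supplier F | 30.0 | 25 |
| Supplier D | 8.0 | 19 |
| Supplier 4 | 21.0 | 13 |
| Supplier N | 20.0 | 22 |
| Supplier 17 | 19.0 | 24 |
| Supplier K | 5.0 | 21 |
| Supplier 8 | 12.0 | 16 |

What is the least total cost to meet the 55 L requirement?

Cheapest first:
Supplier K at 5.0: take all 21 L — 34 still needed.
Take 19 from Supplier D at 8.0 — need 15 more.
Take 15 from Supplier 8 at 12.0 to finish.
Supplier 17, Supplier N, Supplier 4, Supplier F: unused.
Cost = 21×5.0 + 19×8.0 + 15×12.0 = 437.

437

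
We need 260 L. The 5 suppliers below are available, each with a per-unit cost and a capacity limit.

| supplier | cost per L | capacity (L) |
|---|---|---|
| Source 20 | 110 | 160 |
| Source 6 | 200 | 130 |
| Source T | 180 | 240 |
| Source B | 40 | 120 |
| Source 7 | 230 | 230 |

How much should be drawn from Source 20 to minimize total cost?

Use suppliers in increasing cost order.
Source B (40): use full 120 ; 140 L to go.
Take 140 from Source 20 at 110 to finish.
Source T, Source 6, Source 7: unused.

140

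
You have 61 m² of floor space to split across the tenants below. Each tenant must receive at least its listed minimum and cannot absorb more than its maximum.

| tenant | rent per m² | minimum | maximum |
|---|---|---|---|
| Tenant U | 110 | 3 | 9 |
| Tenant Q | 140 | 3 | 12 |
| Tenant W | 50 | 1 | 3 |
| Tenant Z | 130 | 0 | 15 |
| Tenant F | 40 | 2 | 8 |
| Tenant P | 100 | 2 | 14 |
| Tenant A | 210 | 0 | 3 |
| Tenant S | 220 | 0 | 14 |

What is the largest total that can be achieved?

8960

Meeting every minimum uses 3+3+1+0+2+2+0+0 = 11 m², leaving 50.
Rank by rent per m²: Tenant S 220 > Tenant A 210 > Tenant Q 140 > Tenant Z 130 > Tenant U 110 > Tenant P 100 > Tenant W 50 > Tenant F 40.
Tenant S: +14 to 14 (cap) — 36 left.
Give Tenant A 3 more to hit its cap of 3 — 33 left.
Give Tenant Q 9 more to hit its cap of 12 — 24 left.
Give Tenant Z 15 more to hit its cap of 15 — 9 left.
Tenant U takes 6 more to reach its cap of 9 — 3 left.
Tenant P: +3 (room for 12) → 5. Pool exhausted.
Total = 110×9 + 140×12 + 50×1 + 130×15 + 40×2 + 100×5 + 210×3 + 220×14 = 8960.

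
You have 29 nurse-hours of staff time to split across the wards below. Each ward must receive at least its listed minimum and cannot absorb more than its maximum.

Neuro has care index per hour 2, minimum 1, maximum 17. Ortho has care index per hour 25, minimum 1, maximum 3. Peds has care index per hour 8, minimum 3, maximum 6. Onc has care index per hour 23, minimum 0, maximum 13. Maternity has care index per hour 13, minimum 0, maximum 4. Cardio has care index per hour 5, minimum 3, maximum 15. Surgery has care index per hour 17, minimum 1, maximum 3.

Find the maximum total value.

505

Meeting every minimum uses 1+1+3+0+0+3+1 = 9 nurse-hours, leaving 20.
Order the wards by care index per hour: Ortho 25 > Onc 23 > Surgery 17 > Maternity 13 > Peds 8 > Cardio 5 > Neuro 2.
Give Ortho 2 more to hit its cap of 3 — 18 left.
Onc: +13 to 13 (cap) — 5 left.
Surgery: +2 to 3 (cap) — 3 left.
Maternity: +3 (room for 4) → 3. Pool exhausted.
Total = 2×1 + 25×3 + 8×3 + 23×13 + 13×3 + 5×3 + 17×3 = 505.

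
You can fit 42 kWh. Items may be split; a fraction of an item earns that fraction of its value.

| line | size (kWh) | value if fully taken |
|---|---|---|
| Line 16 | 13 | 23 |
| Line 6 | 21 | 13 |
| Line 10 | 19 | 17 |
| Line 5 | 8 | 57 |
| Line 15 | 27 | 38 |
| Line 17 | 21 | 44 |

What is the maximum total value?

124

Best value per unit of size first: Line 5 57/8≈7.12, Line 17 44/21≈2.1, Line 16 23/13≈1.77, Line 15 38/27≈1.41, Line 10 17/19≈0.895, Line 6 13/21≈0.619.
Take all of Line 5 (8 kWh, value 57) ; 34 kWh left.
Line 17: take in full, 21 kWh for value 44 ; 13 left.
Line 16: take in full, 13 kWh for value 23 ; 0 left.
Total value = 124.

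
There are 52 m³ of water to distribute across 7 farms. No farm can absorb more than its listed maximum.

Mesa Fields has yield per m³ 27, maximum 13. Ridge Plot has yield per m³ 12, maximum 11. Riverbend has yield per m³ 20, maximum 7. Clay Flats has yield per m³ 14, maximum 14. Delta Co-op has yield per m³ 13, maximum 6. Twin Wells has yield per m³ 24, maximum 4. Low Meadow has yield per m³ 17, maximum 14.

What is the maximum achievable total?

Rank by yield per m³: Mesa Fields 27 > Twin Wells 24 > Riverbend 20 > Low Meadow 17 > Clay Flats 14 > Delta Co-op 13 > Ridge Plot 12.
Mesa Fields takes 13 to reach its cap of 13 — 39 left.
Give Twin Wells 4 to hit its cap of 4 — 35 left.
Give Riverbend 7 to hit its cap of 7 — 28 left.
Give Low Meadow 14 to hit its cap of 14 — 14 left.
Clay Flats takes 14 to reach its cap of 14 — 0 left.
Total = 27×13 + 20×7 + 14×14 + 24×4 + 17×14 = 1021.

1021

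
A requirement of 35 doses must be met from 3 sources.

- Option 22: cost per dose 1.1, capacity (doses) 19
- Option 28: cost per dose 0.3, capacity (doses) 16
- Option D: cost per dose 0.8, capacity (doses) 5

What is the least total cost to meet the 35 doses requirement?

24.2

Use sources in increasing cost order.
Take 16 from Option 28 at 0.3 — need 19 more.
Take 5 from Option D at 0.8 — need 14 more.
Option 22 (1.1): take the remaining 14 — done.
Cost = 16×0.3 + 5×0.8 + 14×1.1 = 24.2.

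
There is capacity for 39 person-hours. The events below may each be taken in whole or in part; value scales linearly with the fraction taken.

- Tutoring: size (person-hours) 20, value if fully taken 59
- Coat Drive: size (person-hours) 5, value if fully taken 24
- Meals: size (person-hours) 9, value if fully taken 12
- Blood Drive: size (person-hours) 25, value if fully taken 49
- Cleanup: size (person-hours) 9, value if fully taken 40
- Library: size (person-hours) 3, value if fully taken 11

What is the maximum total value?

Rank by value-to-size ratio: Coat Drive 24/5≈4.8, Cleanup 40/9≈4.44, Library 11/3≈3.67, Tutoring 59/20≈2.95, Blood Drive 49/25≈1.96, Meals 12/9≈1.33.
Coat Drive: take in full, 5 person-hours for value 24 → 34 left.
Take all of Cleanup (9 person-hours, value 40) → 25 person-hours left.
All 3 person-hours of Library fit (value 11) → 22 remain.
Take all of Tutoring (20 person-hours, value 59) → 2 person-hours left.
2 person-hours left: a 2/25 share of Blood Drive gives 49×2/25 = 3.92.
Total value = 137.92.

137.92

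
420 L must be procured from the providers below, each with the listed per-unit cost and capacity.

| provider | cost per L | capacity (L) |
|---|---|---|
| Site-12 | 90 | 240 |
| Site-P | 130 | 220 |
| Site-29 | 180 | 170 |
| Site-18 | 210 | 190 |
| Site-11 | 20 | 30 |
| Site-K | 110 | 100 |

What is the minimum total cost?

Use providers in increasing cost order.
Site-11 (20): use full 30 → 390 L to go.
Site-12 (90): use full 240 → 150 L to go.
Take 100 from Site-K at 110 → need 50 more.
Site-P (130): take the remaining 50 → done.
Site-29, Site-18: unused.
Cost = 30×20 + 240×90 + 100×110 + 50×130 = 39700.

39700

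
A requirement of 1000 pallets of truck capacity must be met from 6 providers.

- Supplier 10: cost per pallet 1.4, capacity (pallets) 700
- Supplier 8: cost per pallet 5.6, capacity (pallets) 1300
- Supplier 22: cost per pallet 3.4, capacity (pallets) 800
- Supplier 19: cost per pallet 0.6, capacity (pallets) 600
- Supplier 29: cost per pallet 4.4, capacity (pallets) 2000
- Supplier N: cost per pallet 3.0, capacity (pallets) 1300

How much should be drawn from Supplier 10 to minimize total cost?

Use providers in increasing cost order.
Take 600 from Supplier 19 at 0.6 ; need 400 more.
Supplier 10 at 1.4: take 400 of its 700 ; requirement met.
Supplier N, Supplier 22, Supplier 29, Supplier 8: unused.

400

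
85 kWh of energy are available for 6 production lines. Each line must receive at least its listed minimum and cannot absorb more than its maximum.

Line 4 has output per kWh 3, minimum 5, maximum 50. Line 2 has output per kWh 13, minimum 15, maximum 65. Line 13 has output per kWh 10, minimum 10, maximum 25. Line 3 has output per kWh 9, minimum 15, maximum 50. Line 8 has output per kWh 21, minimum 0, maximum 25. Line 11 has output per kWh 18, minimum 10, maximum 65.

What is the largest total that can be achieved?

Meeting every minimum uses 5+15+10+15+0+10 = 55 kWh, leaving 30.
Order the production lines by output per kWh: Line 8 21 > Line 11 18 > Line 2 13 > Line 13 10 > Line 3 9 > Line 4 3.
Give Line 8 25 more to hit its cap of 25 → 5 left.
Line 11 has room for 55 more but only 5 remain, so it gets 15.
Total = 3×5 + 13×15 + 10×10 + 9×15 + 21×25 + 18×15 = 1240.

1240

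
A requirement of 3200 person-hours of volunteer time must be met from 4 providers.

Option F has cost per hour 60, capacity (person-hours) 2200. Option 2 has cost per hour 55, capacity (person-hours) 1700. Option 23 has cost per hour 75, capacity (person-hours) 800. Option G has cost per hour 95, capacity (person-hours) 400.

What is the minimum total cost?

Fill from the cheapest provider first.
Option 2 (55): use full 1700 → 1500 person-hours to go.
Option F (60): take the remaining 1500 → done.
Option 23, Option G: unused.
Cost = 1700×55 + 1500×60 = 183500.

183500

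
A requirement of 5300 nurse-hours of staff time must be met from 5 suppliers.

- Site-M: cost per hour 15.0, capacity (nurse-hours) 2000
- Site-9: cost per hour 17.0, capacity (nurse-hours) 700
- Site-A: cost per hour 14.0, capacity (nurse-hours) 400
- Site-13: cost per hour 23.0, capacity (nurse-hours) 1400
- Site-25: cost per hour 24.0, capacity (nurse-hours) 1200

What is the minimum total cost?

98900

Cheapest first:
Take 400 from Site-A at 14.0 ; need 4900 more.
Site-M at 15.0: take all 2000 nurse-hours ; 2900 still needed.
Take 700 from Site-9 at 17.0 ; need 2200 more.
Site-13 at 23.0: take all 1400 nurse-hours ; 800 still needed.
Site-25 at 24.0: take 800 of its 1200 ; requirement met.
Cost = 400×14.0 + 2000×15.0 + 700×17.0 + 1400×23.0 + 800×24.0 = 98900.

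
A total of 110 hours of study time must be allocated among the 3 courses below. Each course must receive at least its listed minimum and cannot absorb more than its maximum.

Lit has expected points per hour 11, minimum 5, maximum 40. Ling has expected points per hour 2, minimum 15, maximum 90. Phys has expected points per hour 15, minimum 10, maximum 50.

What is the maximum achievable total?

Meeting every minimum uses 5+15+10 = 30 hours, leaving 80.
Order the courses by expected points per hour: Phys 15 > Lit 11 > Ling 2.
Phys takes 40 more to reach its cap of 50 → 40 left.
Lit: +35 to 40 (cap) → 5 left.
Only 5 left; Ling takes them to reach 20.
Total = 11×40 + 2×20 + 15×50 = 1230.

1230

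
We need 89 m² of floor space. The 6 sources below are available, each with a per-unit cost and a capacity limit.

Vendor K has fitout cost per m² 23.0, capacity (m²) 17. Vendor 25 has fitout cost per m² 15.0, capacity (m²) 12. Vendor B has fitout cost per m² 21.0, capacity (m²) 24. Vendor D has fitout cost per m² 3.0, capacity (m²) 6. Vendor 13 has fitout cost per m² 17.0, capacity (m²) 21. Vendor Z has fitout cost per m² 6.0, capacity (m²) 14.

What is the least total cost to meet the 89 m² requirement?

Cheapest first:
Vendor D at 3.0: take all 6 m² ; 83 still needed.
Vendor Z at 6.0: take all 14 m² ; 69 still needed.
Take 12 from Vendor 25 at 15.0 ; need 57 more.
Take 21 from Vendor 13 at 17.0 ; need 36 more.
Take 24 from Vendor B at 21.0 ; need 12 more.
Vendor K at 23.0: take 12 of its 17 ; requirement met.
Cost = 6×3.0 + 14×6.0 + 12×15.0 + 21×17.0 + 24×21.0 + 12×23.0 = 1419.

1419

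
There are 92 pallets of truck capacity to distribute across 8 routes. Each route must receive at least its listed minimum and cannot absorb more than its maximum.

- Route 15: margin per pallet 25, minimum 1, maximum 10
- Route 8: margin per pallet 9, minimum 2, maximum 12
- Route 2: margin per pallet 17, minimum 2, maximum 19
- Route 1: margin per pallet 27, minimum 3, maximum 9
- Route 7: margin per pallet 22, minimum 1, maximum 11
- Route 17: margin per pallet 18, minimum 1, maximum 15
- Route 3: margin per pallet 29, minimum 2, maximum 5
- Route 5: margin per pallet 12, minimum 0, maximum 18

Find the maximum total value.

1734

Meeting every minimum uses 1+2+2+3+1+1+2+0 = 12 pallets, leaving 80.
Highest margin per pallet first: Route 3 29 > Route 1 27 > Route 15 25 > Route 7 22 > Route 17 18 > Route 2 17 > Route 5 12 > Route 8 9.
Route 3 takes 3 more to reach its cap of 5 → 77 left.
Route 1: +6 to 9 (cap) → 71 left.
Route 15 takes 9 more to reach its cap of 10 → 62 left.
Route 7: +10 to 11 (cap) → 52 left.
Route 17 takes 14 more to reach its cap of 15 → 38 left.
Give Route 2 17 more to hit its cap of 19 → 21 left.
Route 5: +18 to 18 (cap) → 3 left.
Only 3 left; Route 8 takes them to reach 5.
Total = 25×10 + 9×5 + 17×19 + 27×9 + 22×11 + 18×15 + 29×5 + 12×18 = 1734.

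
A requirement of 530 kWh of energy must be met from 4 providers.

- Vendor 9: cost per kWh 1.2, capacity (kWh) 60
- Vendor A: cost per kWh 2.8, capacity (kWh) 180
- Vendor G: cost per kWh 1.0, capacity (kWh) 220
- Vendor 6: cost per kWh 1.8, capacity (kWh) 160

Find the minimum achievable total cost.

Cheapest first:
Vendor G (1.0): use full 220 ; 310 kWh to go.
Vendor 9 (1.2): use full 60 ; 250 kWh to go.
Vendor 6 at 1.8: take all 160 kWh ; 90 still needed.
Vendor A at 2.8: take 90 of its 180 ; requirement met.
Cost = 220×1.0 + 60×1.2 + 160×1.8 + 90×2.8 = 832.

832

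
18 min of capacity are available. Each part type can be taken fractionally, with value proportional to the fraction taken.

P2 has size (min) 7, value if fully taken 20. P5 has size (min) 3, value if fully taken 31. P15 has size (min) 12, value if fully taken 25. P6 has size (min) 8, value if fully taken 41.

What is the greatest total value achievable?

Sort by value density: P5 31/3≈10.3, P6 41/8≈5.12, P2 20/7≈2.86, P15 25/12≈2.08.
P5: take in full, 3 min for value 31 ; 15 left.
Take all of P6 (8 min, value 41) ; 7 min left.
P2: take in full, 7 min for value 20 ; 0 left.
Total value = 92.

92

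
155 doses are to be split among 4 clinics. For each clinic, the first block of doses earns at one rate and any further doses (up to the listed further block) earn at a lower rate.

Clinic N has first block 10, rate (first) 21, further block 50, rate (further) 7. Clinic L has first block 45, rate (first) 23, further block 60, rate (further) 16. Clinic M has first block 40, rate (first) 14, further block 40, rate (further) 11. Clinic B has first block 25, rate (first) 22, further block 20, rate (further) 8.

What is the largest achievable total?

Rank every tier by rate: Clinic L/T1 23 > Clinic B/T1 22 > Clinic N/T1 21 > Clinic L/T2 16 > Clinic M/T1 14 > Clinic M/T2 11 > Clinic B/T2 8 > Clinic N/T2 7.
Clinic L/T1 (23): +45 → 110 left.
Fill Clinic B T1 block (25 at 22) → 85 left.
Fill Clinic N T1 block (10 at 21) → 75 left.
Fill Clinic L T2 block (60 at 16) → 15 left.
Clinic M/T1: +15 of 40 at 14; pool empty.
Total = 23×45 + 22×25 + 21×10 + 16×60 + 14×15 = 2965.

2965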